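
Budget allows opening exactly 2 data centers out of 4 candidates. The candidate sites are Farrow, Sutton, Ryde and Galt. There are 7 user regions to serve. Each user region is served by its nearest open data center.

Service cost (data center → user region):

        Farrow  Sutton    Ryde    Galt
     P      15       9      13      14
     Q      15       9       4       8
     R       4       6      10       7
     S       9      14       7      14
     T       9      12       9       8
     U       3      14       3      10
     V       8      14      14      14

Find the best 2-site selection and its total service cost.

Choose Farrow and Ryde; total service cost 48.

With exactly 2 open, each user region uses its cheapest among the chosen.
{Farrow, Ryde}: P→Ryde 13, Q→Ryde 4, R→Farrow 4, S→Ryde 7, T→Farrow 9, U→Farrow 3, V→Farrow 8. Service cost 48.
{Farrow, Sutton}: service cost 51
{Sutton, Ryde}: service cost 52
Among all 6 size-2 choices, {Farrow, Ryde} is lowest.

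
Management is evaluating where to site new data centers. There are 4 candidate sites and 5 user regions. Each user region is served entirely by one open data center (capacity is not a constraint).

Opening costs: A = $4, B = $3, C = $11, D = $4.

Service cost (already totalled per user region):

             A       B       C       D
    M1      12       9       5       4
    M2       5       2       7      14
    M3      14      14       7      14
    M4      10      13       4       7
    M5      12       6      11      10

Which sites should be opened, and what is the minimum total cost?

For any fixed open set, each user region goes to its cheapest open site; total = fixed + service.
{B, C}: M1→C 5, M2→B 2, M3→C 7, M4→C 4, M5→B 6. Service 24; fixed 14; total 38.
{B, D}: M1→D 4, M2→B 2, M3→B 14, M4→D 7, M5→B 6. Service 33; fixed 7; total 40.
{B, C, D}: service 23 + fixed 18 = 41
{A, B, C, D}: service 23 + fixed 22 = 45
(All 15 nonempty subsets were checked; B and C is lowest.)

Open B and C; minimum total cost 38.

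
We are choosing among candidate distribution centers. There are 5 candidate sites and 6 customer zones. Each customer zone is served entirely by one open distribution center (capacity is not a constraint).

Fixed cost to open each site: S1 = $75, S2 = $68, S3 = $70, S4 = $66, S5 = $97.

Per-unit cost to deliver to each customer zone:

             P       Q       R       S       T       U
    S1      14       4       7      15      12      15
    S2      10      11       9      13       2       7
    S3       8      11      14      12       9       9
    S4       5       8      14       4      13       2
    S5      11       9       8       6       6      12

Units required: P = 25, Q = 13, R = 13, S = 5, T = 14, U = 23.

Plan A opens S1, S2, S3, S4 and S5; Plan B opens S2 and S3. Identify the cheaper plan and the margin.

Plan A is cheaper by 109.

Plan A: {S1, S2, S3, S4, S5}: P→S4 5·25=125, Q→S1 4·13=52, R→S1 7·13=91, S→S4 4·5=20, T→S2 2·14=28, U→S4 2·23=46. Service 362; fixed 376; total 738.
Plan B: {S2, S3}: P→S3 8·25=200, Q→S2 11·13=143, R→S2 9·13=117, S→S3 12·5=60, T→S2 2·14=28, U→S2 7·23=161. Service 709; fixed 138; total 847.
Difference: |738 − 847| = 109.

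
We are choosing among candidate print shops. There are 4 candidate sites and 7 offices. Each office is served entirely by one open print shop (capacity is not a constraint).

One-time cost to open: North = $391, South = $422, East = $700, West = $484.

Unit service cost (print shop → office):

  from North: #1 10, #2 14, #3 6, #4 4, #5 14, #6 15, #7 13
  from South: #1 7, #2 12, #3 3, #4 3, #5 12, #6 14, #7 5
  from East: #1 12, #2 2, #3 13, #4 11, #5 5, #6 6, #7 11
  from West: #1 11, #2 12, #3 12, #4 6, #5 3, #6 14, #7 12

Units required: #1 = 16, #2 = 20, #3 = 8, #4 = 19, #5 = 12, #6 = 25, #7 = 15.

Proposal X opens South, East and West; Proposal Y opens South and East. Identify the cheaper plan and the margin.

Proposal X: {South, East, West}: #1→South 7·16=112, #2→East 2·20=40, #3→South 3·8=24, #4→South 3·19=57, #5→West 3·12=36, #6→East 6·25=150, #7→South 5·15=75. Service 494; fixed 1606; total 2100.
Proposal Y: {South, East}: #1→South 7·16=112, #2→East 2·20=40, #3→South 3·8=24, #4→South 3·19=57, #5→East 5·12=60, #6→East 6·25=150, #7→South 5·15=75. Service 518; fixed 1122; total 1640.
Difference: |2100 − 1640| = 460.

Proposal Y is cheaper by 460.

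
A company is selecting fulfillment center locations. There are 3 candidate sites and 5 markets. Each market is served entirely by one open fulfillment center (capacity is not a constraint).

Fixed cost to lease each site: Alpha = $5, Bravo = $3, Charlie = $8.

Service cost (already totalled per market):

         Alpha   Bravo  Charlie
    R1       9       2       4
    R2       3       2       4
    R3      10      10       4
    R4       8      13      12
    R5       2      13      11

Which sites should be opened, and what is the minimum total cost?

For any fixed open set, each market goes to its cheapest open site; total = fixed + service.
{Alpha, Bravo}: R1→Bravo 2, R2→Bravo 2, R3→Alpha 10, R4→Alpha 8, R5→Alpha 2. Service 24; fixed 8; total 32.
{Alpha, Bravo, Charlie}: service 18 + fixed 16 = 34
{Alpha, Charlie}: service 21 + fixed 13 = 34
{Bravo}: service 40 + fixed 3 = 43
No other subset beats 32.

Open Alpha and Bravo; minimum total cost 32.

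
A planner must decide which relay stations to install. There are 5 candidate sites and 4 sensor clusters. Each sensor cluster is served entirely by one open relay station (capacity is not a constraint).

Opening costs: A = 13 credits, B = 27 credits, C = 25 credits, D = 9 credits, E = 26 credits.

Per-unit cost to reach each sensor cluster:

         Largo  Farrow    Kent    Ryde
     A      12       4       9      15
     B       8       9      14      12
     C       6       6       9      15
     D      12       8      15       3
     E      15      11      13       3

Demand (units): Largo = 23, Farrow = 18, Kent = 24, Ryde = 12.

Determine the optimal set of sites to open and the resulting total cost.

For any fixed open set, each sensor cluster goes to its cheapest open site; total = fixed + service.
{A, C, D}: Largo→C 6·23=138, Farrow→A 4·18=72, Kent→A 9·24=216, Ryde→D 3·12=36. Service 462; fixed 47; total 509.
{A, C, E}: service 462 + fixed 64 = 526
{C, D}: service 498 + fixed 34 = 532
{A, B, C, D, E}: Largo→C 6·23=138, Farrow→A 4·18=72, Kent→A 9·24=216, Ryde→D 3·12=36. Service 462; fixed 100; total 562.
No other subset beats 509.

Open A, C and D; minimum total cost 509.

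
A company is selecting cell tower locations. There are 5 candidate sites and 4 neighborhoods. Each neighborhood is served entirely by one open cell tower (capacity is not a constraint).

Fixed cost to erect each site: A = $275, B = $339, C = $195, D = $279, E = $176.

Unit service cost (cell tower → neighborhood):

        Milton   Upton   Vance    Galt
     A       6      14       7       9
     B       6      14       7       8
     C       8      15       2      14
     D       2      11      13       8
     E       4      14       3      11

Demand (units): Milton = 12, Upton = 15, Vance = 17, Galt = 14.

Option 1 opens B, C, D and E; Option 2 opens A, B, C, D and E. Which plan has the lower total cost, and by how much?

Option 1: {B, C, D, E}: Milton→D 2·12=24, Upton→D 11·15=165, Vance→C 2·17=34, Galt→B 8·14=112. Service 335; fixed 989; total 1324.
Option 2: {A, B, C, D, E}: Milton→D 2·12=24, Upton→D 11·15=165, Vance→C 2·17=34, Galt→B 8·14=112. Service 335; fixed 1264; total 1599.
Difference: |1324 − 1599| = 275.

Option 1 is cheaper by 275.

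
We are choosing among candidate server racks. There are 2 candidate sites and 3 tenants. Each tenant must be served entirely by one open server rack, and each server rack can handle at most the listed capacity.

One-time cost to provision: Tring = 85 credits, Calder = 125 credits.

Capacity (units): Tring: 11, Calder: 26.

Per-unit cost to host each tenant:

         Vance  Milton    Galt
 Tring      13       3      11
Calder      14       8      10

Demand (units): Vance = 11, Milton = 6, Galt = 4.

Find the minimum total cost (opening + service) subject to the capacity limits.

Minimum total cost: 367

Open {Calder}: Vance→Calder 14·11=154, Milton→Calder 8·6=48, Galt→Calder 10·4=40.
Loads: Calder carries 21/26. Service 242; fixed 125; total 367.
Next best feasible plan costs 422.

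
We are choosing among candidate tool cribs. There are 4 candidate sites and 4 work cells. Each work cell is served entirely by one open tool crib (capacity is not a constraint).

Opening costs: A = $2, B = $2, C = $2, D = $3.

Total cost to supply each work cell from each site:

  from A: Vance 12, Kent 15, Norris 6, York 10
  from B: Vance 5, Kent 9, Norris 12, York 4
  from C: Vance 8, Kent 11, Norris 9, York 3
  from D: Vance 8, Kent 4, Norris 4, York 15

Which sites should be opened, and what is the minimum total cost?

For any fixed open set, each work cell goes to its cheapest open site; total = fixed + service.
{B, D}: Vance→B 5, Kent→D 4, Norris→D 4, York→B 4. Service 17; fixed 5; total 22.
{B, C, D}: Vance→B 5, Kent→D 4, Norris→D 4, York→C 3. Service 16; fixed 7; total 23.
{A, B, D}: service 17 + fixed 7 = 24
{A, B, C, D}: service 16 + fixed 9 = 25
(All 15 nonempty subsets were checked; B and D is lowest.)

Open B and D; minimum total cost 22.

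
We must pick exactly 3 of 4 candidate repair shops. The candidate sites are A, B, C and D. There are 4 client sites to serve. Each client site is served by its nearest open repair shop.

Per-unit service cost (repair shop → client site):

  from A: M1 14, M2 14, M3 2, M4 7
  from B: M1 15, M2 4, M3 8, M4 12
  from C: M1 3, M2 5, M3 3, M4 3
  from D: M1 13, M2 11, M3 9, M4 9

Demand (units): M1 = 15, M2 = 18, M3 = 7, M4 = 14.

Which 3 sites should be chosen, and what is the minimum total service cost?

Choose A, B and C; total service cost 173.

With exactly 3 open, each client site uses its cheapest among the chosen.
{A, B, C}: M1→C 3·15=45, M2→B 4·18=72, M3→A 2·7=14, M4→C 3·14=42. Service cost 173.
{B, C, D}: service cost 180
{A, C, D}: service cost 191
Among all 4 size-3 choices, {A, B, C} is lowest.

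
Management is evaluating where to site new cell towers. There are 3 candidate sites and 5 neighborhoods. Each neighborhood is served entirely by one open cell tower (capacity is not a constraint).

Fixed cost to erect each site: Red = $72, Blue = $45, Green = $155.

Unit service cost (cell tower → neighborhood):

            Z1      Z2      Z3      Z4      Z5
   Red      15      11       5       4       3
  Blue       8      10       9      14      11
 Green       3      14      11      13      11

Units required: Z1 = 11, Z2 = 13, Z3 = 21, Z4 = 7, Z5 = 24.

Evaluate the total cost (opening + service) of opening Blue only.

Total cost: 814

Each neighborhood is assigned to its cheapest site among the open ones.
{Blue}: Z1→Blue 8·11=88, Z2→Blue 10·13=130, Z3→Blue 9·21=189, Z4→Blue 14·7=98, Z5→Blue 11·24=264. Service 769; fixed 45; total 814.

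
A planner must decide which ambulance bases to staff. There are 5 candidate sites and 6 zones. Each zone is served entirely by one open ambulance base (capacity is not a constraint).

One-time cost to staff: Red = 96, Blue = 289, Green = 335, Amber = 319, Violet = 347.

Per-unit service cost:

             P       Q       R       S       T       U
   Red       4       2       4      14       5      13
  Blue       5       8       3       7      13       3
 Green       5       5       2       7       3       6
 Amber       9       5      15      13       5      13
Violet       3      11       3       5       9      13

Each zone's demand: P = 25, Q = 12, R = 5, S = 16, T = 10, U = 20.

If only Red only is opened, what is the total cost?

Total cost: 774

Each zone is assigned to its cheapest site among the open ones.
{Red}: P→Red 4·25=100, Q→Red 2·12=24, R→Red 4·5=20, S→Red 14·16=224, T→Red 5·10=50, U→Red 13·20=260. Service 678; fixed 96; total 774.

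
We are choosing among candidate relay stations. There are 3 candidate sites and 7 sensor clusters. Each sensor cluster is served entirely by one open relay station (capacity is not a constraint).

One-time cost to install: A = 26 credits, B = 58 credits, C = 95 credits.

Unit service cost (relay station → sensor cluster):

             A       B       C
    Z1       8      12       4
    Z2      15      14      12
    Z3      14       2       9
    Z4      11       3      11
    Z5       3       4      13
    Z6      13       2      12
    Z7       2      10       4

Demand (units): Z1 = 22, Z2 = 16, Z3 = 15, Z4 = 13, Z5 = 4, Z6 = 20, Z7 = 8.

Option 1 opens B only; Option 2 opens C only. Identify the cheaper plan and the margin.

Option 1 is cheaper by 226.

Option 1: {B}: Z1→B 12·22=264, Z2→B 14·16=224, Z3→B 2·15=30, Z4→B 3·13=39, Z5→B 4·4=16, Z6→B 2·20=40, Z7→B 10·8=80. Service 693; fixed 58; total 751.
Option 2: {C}: Z1→C 4·22=88, Z2→C 12·16=192, Z3→C 9·15=135, Z4→C 11·13=143, Z5→C 13·4=52, Z6→C 12·20=240, Z7→C 4·8=32. Service 882; fixed 95; total 977.
Difference: |751 − 977| = 226.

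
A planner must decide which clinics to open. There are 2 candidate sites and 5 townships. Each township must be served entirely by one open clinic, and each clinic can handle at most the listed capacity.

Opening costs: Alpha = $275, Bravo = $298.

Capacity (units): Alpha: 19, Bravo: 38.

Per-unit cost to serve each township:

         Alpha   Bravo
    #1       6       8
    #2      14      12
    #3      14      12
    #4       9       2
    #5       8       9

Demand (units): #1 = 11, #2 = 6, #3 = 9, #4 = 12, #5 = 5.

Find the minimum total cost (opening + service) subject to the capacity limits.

Minimum total cost: 883

Open {Alpha, Bravo}: #1→Alpha 6·11=66, #2→Bravo 12·6=72, #3→Bravo 12·9=108, #4→Bravo 2·12=24, #5→Alpha 8·5=40.
Loads: Alpha carries 16/19, Bravo carries 27/38. Service 310; fixed 573; total 883.
Next best feasible plan costs 888.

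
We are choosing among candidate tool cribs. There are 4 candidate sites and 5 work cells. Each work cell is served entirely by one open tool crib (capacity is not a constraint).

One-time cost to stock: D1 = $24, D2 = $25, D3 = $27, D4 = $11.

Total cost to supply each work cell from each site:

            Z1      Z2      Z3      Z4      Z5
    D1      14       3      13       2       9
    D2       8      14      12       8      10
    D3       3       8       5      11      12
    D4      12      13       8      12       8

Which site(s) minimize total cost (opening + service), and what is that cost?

For any fixed open set, each work cell goes to its cheapest open site; total = fixed + service.
{D4}: Z1→D4 12, Z2→D4 13, Z3→D4 8, Z4→D4 12, Z5→D4 8. Service 53; fixed 11; total 64.
{D1}: service 41 + fixed 24 = 65
{D3}: service 39 + fixed 27 = 66
{D1, D2, D3, D4}: Z1→D3 3, Z2→D1 3, Z3→D3 5, Z4→D1 2, Z5→D4 8. Service 21; fixed 87; total 108.
No other subset beats 64.

Open D4 only; minimum total cost 64.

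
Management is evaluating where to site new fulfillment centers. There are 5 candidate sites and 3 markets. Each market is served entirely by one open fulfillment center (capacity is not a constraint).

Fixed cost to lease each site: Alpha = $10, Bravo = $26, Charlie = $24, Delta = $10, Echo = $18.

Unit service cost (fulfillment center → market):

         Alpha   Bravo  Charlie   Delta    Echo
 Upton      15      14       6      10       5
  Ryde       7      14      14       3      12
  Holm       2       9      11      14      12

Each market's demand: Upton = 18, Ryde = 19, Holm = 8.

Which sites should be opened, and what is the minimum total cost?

Open Alpha, Delta and Echo; minimum total cost 201.

For any fixed open set, each market goes to its cheapest open site; total = fixed + service.
{Alpha, Delta, Echo}: Upton→Echo 5·18=90, Ryde→Delta 3·19=57, Holm→Alpha 2·8=16. Service 163; fixed 38; total 201.
{Alpha, Charlie, Delta}: Upton→Charlie 6·18=108, Ryde→Delta 3·19=57, Holm→Alpha 2·8=16. Service 181; fixed 44; total 225.
{Alpha, Charlie, Delta, Echo}: Upton→Echo 5·18=90, Ryde→Delta 3·19=57, Holm→Alpha 2·8=16. Service 163; fixed 62; total 225.
{Alpha, Bravo, Charlie, Delta, Echo}: service 163 + fixed 88 = 251
No other subset beats 201.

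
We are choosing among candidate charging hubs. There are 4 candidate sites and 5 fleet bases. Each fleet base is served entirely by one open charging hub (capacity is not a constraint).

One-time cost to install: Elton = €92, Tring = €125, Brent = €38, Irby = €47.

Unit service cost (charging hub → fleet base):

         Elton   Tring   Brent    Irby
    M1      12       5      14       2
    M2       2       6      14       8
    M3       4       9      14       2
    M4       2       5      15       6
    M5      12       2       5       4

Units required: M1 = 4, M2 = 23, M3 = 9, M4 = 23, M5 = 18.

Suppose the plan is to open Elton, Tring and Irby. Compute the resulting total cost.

Total cost: 418

Each fleet base is assigned to its cheapest site among the open ones.
{Elton, Tring, Irby}: M1→Irby 2·4=8, M2→Elton 2·23=46, M3→Irby 2·9=18, M4→Elton 2·23=46, M5→Tring 2·18=36. Service 154; fixed 264; total 418.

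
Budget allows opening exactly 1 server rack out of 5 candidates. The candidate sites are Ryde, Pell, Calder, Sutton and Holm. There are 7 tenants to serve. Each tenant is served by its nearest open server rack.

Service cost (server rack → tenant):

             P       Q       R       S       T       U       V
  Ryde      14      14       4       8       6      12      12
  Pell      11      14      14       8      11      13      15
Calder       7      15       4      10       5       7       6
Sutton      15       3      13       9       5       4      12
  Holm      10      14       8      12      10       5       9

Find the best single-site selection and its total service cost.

Choose Calder only; total service cost 54.

With exactly 1 open, each tenant uses its cheapest among the chosen.
{Calder}: P→Calder 7, Q→Calder 15, R→Calder 4, S→Calder 10, T→Calder 5, U→Calder 7, V→Calder 6. Service cost 54.
{Sutton}: service cost 61
{Holm}: service cost 68
Among all 5 size-1 choices, {Calder} is lowest.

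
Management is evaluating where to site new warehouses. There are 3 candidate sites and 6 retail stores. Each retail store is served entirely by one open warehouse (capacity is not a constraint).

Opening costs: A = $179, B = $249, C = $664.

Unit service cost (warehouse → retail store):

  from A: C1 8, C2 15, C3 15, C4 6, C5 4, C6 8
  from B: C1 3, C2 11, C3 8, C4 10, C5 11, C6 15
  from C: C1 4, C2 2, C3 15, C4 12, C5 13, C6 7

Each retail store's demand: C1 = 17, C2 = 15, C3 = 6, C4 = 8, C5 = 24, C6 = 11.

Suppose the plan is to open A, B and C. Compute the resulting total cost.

Total cost: 1442

Each retail store is assigned to its cheapest site among the open ones.
{A, B, C}: C1→B 3·17=51, C2→C 2·15=30, C3→B 8·6=48, C4→A 6·8=48, C5→A 4·24=96, C6→C 7·11=77. Service 350; fixed 1092; total 1442.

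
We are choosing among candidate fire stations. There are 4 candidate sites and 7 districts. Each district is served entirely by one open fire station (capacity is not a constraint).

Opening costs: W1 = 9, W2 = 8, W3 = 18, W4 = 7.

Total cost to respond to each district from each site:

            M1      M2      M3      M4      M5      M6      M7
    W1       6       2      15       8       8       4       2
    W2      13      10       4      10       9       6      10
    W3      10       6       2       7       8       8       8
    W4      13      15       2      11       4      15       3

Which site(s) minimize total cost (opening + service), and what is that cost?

For any fixed open set, each district goes to its cheapest open site; total = fixed + service.
{W1, W4}: M1→W1 6, M2→W1 2, M3→W4 2, M4→W1 8, M5→W4 4, M6→W1 4, M7→W1 2. Service 28; fixed 16; total 44.
{W1, W2}: service 34 + fixed 17 = 51
{W1, W2, W4}: M1→W1 6, M2→W1 2, M3→W4 2, M4→W1 8, M5→W4 4, M6→W1 4, M7→W1 2. Service 28; fixed 24; total 52.
{W1, W2, W3, W4}: M1→W1 6, M2→W1 2, M3→W3 2, M4→W3 7, M5→W4 4, M6→W1 4, M7→W1 2. Service 27; fixed 42; total 69.
No other subset beats 44.

Open W1 and W4; minimum total cost 44.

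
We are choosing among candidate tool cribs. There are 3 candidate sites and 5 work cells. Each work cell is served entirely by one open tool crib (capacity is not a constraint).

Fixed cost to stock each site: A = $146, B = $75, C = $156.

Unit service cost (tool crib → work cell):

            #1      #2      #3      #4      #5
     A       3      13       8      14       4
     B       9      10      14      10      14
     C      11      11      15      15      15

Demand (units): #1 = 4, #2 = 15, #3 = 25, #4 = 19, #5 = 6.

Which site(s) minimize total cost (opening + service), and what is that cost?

For any fixed open set, each work cell goes to its cheapest open site; total = fixed + service.
{A, B}: #1→A 3·4=12, #2→B 10·15=150, #3→A 8·25=200, #4→B 10·19=190, #5→A 4·6=24. Service 576; fixed 221; total 797.
{A}: #1→A 3·4=12, #2→A 13·15=195, #3→A 8·25=200, #4→A 14·19=266, #5→A 4·6=24. Service 697; fixed 146; total 843.
{B}: #1→B 9·4=36, #2→B 10·15=150, #3→B 14·25=350, #4→B 10·19=190, #5→B 14·6=84. Service 810; fixed 75; total 885.
{A, B, C}: #1→A 3·4=12, #2→B 10·15=150, #3→A 8·25=200, #4→B 10·19=190, #5→A 4·6=24. Service 576; fixed 377; total 953.
(All 7 nonempty subsets were checked; A and B is lowest.)

Open A and B; minimum total cost 797.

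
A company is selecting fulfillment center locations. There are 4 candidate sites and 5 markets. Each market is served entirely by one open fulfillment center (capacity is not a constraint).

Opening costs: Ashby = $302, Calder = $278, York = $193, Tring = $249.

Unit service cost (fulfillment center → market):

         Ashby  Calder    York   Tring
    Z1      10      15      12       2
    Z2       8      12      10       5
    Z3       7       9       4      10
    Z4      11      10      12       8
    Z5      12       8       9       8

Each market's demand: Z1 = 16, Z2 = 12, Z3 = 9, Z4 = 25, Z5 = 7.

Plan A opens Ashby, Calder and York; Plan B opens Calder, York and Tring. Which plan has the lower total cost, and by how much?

Plan B is cheaper by 267.

Plan A: {Ashby, Calder, York}: Z1→Ashby 10·16=160, Z2→Ashby 8·12=96, Z3→York 4·9=36, Z4→Calder 10·25=250, Z5→Calder 8·7=56. Service 598; fixed 773; total 1371.
Plan B: {Calder, York, Tring}: Z1→Tring 2·16=32, Z2→Tring 5·12=60, Z3→York 4·9=36, Z4→Tring 8·25=200, Z5→Calder 8·7=56. Service 384; fixed 720; total 1104.
Difference: |1371 − 1104| = 267.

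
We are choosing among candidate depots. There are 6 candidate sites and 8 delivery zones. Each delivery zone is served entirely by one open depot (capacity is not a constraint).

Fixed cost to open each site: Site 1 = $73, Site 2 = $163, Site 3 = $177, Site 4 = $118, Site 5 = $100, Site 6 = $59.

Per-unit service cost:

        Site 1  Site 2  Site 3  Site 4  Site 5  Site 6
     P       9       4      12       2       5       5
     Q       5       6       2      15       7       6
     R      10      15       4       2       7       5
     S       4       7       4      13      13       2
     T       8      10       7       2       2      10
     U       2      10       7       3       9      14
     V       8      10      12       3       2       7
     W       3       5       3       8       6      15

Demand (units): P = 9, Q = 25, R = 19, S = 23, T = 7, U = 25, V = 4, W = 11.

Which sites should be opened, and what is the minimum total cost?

Open Site 1 and Site 4; minimum total cost 573.

For any fixed open set, each delivery zone goes to its cheapest open site; total = fixed + service.
{Site 1, Site 4}: P→Site 4 2·9=18, Q→Site 1 5·25=125, R→Site 4 2·19=38, S→Site 1 4·23=92, T→Site 4 2·7=14, U→Site 1 2·25=50, V→Site 4 3·4=12, W→Site 1 3·11=33. Service 382; fixed 191; total 573.
{Site 1, Site 4, Site 6}: P→Site 4 2·9=18, Q→Site 1 5·25=125, R→Site 4 2·19=38, S→Site 6 2·23=46, T→Site 4 2·7=14, U→Site 1 2·25=50, V→Site 4 3·4=12, W→Site 1 3·11=33. Service 336; fixed 250; total 586.
{Site 1, Site 6}: service 478 + fixed 132 = 610
{Site 1, Site 2, Site 3, Site 4, Site 5, Site 6}: service 257 + fixed 690 = 947
No other subset beats 573.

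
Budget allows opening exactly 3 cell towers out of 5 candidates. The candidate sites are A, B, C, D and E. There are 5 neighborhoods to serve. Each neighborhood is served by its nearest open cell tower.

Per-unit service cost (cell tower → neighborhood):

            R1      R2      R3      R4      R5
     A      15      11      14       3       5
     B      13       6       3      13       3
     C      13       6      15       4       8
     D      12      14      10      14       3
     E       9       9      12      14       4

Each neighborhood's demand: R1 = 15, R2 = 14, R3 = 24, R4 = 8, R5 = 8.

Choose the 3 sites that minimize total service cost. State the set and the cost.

With exactly 3 open, each neighborhood uses its cheapest among the chosen.
{A, B, E}: R1→E 9·15=135, R2→B 6·14=84, R3→B 3·24=72, R4→A 3·8=24, R5→B 3·8=24. Service cost 339.
{B, C, E}: service cost 347
{A, B, D}: service cost 384
Among all 10 size-3 choices, {A, B, E} is lowest.

Choose A, B and E; total service cost 339.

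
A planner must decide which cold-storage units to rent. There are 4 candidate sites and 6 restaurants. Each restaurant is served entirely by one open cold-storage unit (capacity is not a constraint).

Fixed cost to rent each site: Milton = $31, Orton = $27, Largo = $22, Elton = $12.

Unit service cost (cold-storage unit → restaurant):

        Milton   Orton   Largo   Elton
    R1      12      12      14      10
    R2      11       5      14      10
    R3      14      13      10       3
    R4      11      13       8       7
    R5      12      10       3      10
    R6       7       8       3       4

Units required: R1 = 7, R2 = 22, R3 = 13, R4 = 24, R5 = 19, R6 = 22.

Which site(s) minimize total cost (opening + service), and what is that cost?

Open Orton, Largo and Elton; minimum total cost 571.

For any fixed open set, each restaurant goes to its cheapest open site; total = fixed + service.
{Orton, Largo, Elton}: R1→Elton 10·7=70, R2→Orton 5·22=110, R3→Elton 3·13=39, R4→Elton 7·24=168, R5→Largo 3·19=57, R6→Largo 3·22=66. Service 510; fixed 61; total 571.
{Milton, Orton, Largo, Elton}: R1→Elton 10·7=70, R2→Orton 5·22=110, R3→Elton 3·13=39, R4→Elton 7·24=168, R5→Largo 3·19=57, R6→Largo 3·22=66. Service 510; fixed 92; total 602.
{Largo, Elton}: service 620 + fixed 34 = 654
{Elton}: service 775 + fixed 12 = 787
(All 15 nonempty subsets were checked; Orton, Largo and Elton is lowest.)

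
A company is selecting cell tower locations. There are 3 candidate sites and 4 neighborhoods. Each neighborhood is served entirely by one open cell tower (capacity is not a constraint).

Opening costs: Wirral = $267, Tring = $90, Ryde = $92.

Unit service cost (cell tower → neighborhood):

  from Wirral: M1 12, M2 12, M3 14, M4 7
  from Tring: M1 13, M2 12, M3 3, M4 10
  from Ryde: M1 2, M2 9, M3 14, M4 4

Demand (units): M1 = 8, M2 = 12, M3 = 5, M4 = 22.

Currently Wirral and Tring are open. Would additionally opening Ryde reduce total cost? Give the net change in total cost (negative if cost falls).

Current service cost with {Wirral, Tring}: 409.
Adding Ryde: each neighborhood re-picks its cheapest; new service cost 227, saving 182.
Extra fixed cost: 92. Net change = 92 − 182 = -90.
(Totals: 766 → 676.)

Yes — net change −90 (cost falls by 90).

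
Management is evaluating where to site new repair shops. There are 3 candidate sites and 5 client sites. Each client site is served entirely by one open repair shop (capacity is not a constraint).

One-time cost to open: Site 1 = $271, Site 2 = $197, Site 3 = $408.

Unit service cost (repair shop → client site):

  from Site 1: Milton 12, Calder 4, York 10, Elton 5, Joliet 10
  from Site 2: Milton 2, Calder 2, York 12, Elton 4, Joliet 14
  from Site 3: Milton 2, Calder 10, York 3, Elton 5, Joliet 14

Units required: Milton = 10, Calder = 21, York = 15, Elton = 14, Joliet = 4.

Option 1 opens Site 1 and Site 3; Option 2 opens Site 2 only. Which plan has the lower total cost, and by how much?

Option 1: {Site 1, Site 3}: Milton→Site 3 2·10=20, Calder→Site 1 4·21=84, York→Site 3 3·15=45, Elton→Site 1 5·14=70, Joliet→Site 1 10·4=40. Service 259; fixed 679; total 938.
Option 2: {Site 2}: Milton→Site 2 2·10=20, Calder→Site 2 2·21=42, York→Site 2 12·15=180, Elton→Site 2 4·14=56, Joliet→Site 2 14·4=56. Service 354; fixed 197; total 551.
Difference: |938 − 551| = 387.

Option 2 is cheaper by 387.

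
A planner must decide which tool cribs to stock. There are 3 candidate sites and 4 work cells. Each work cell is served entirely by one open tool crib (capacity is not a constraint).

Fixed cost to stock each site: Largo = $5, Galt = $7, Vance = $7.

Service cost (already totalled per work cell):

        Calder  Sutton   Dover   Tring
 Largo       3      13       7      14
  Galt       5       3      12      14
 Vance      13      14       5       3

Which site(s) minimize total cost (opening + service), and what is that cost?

For any fixed open set, each work cell goes to its cheapest open site; total = fixed + service.
{Galt, Vance}: Calder→Galt 5, Sutton→Galt 3, Dover→Vance 5, Tring→Vance 3. Service 16; fixed 14; total 30.
{Largo, Galt, Vance}: Calder→Largo 3, Sutton→Galt 3, Dover→Vance 5, Tring→Vance 3. Service 14; fixed 19; total 33.
{Largo, Vance}: service 24 + fixed 12 = 36
{Largo}: Calder→Largo 3, Sutton→Largo 13, Dover→Largo 7, Tring→Largo 14. Service 37; fixed 5; total 42.
(All 7 nonempty subsets were checked; Galt and Vance is lowest.)

Open Galt and Vance; minimum total cost 30.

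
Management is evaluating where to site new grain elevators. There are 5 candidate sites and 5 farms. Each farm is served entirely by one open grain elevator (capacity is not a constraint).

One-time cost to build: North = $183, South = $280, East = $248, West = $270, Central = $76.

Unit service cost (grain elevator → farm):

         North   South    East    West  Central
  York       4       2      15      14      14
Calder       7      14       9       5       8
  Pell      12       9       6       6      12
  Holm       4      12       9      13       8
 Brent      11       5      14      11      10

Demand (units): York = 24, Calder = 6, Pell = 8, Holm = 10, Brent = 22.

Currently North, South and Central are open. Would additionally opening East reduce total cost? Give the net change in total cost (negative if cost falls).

No — net change +224 (cost rises by 224).

Current service cost with {North, South, Central}: 312.
Adding East: each farm re-picks its cheapest; new service cost 288, saving 24.
Extra fixed cost: 248. Net change = 248 − 24 = 224.
(Totals: 851 → 1075.)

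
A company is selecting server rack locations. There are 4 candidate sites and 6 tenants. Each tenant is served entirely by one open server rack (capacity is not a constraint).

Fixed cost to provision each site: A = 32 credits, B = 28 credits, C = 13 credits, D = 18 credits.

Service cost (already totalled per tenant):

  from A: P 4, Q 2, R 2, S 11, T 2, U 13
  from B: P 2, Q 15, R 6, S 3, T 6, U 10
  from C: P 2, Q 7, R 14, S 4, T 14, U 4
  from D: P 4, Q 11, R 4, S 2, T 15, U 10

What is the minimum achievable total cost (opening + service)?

For any fixed open set, each tenant goes to its cheapest open site; total = fixed + service.
{C}: P→C 2, Q→C 7, R→C 14, S→C 4, T→C 14, U→C 4. Service 45; fixed 13; total 58.
{A, C}: service 16 + fixed 45 = 61
{C, D}: P→C 2, Q→C 7, R→D 4, S→D 2, T→C 14, U→C 4. Service 33; fixed 31; total 64.
{A, B, C, D}: service 14 + fixed 91 = 105
No other subset beats 58.

Minimum total cost: 58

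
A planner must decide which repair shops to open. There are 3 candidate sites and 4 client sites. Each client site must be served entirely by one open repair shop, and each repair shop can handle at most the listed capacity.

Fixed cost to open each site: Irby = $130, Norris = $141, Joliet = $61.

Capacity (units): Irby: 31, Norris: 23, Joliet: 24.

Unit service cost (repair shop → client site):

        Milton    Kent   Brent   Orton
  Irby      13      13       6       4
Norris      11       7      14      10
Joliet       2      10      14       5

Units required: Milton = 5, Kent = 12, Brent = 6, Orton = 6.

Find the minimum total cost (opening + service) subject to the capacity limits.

Open {Irby, Joliet}: Milton→Joliet 2·5=10, Kent→Joliet 10·12=120, Brent→Irby 6·6=36, Orton→Irby 4·6=24.
Loads: Irby carries 12/31, Joliet carries 17/24. Service 190; fixed 191; total 381.
Next best feasible plan costs 387.

Minimum total cost: 381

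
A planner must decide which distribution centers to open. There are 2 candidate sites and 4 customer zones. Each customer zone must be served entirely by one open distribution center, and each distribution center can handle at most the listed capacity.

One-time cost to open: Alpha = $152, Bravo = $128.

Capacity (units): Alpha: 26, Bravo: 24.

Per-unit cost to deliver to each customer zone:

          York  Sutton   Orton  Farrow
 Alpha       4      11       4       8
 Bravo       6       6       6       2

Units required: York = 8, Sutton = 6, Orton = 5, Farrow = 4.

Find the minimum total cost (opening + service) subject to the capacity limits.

Open {Bravo}: York→Bravo 6·8=48, Sutton→Bravo 6·6=36, Orton→Bravo 6·5=30, Farrow→Bravo 2·4=8.
Loads: Bravo carries 23/24. Service 122; fixed 128; total 250.
Next best feasible plan costs 302.

Minimum total cost: 250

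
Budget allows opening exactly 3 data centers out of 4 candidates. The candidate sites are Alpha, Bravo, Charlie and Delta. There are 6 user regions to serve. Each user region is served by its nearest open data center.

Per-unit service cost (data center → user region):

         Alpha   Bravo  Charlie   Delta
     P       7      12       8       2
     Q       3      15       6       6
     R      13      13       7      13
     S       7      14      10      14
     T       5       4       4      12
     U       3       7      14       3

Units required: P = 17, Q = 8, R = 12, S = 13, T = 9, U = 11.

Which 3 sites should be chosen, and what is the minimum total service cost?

Choose Alpha, Charlie and Delta; total service cost 302.

With exactly 3 open, each user region uses its cheapest among the chosen.
{Alpha, Charlie, Delta}: P→Delta 2·17=34, Q→Alpha 3·8=24, R→Charlie 7·12=84, S→Alpha 7·13=91, T→Charlie 4·9=36, U→Alpha 3·11=33. Service cost 302.
{Bravo, Charlie, Delta}: service cost 365
{Alpha, Bravo, Delta}: service cost 374
Among all 4 size-3 choices, {Alpha, Charlie, Delta} is lowest.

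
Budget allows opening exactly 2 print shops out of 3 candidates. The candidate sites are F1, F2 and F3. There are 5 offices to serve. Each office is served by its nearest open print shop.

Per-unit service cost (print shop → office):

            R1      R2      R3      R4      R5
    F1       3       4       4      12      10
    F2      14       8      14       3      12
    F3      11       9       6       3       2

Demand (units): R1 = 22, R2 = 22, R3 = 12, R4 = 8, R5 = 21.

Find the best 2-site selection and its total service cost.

With exactly 2 open, each office uses its cheapest among the chosen.
{F1, F3}: R1→F1 3·22=66, R2→F1 4·22=88, R3→F1 4·12=48, R4→F3 3·8=24, R5→F3 2·21=42. Service cost 268.
{F1, F2}: service cost 436
{F2, F3}: service cost 556
Among all 3 size-2 choices, {F1, F3} is lowest.

Choose F1 and F3; total service cost 268.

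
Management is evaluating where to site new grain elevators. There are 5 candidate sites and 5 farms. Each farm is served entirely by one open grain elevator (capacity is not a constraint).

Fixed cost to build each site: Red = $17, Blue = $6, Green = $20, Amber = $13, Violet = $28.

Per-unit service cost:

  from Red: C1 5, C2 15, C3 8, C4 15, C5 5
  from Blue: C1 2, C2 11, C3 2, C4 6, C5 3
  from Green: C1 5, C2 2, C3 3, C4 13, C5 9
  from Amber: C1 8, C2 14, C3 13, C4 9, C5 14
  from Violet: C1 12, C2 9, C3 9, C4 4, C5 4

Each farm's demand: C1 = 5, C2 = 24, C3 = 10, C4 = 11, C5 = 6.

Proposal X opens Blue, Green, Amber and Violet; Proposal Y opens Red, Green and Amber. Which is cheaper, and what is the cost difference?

Proposal X is cheaper by 75.

Proposal X: {Blue, Green, Amber, Violet}: C1→Blue 2·5=10, C2→Green 2·24=48, C3→Blue 2·10=20, C4→Violet 4·11=44, C5→Blue 3·6=18. Service 140; fixed 67; total 207.
Proposal Y: {Red, Green, Amber}: C1→Red 5·5=25, C2→Green 2·24=48, C3→Green 3·10=30, C4→Amber 9·11=99, C5→Red 5·6=30. Service 232; fixed 50; total 282.
Difference: |207 − 282| = 75.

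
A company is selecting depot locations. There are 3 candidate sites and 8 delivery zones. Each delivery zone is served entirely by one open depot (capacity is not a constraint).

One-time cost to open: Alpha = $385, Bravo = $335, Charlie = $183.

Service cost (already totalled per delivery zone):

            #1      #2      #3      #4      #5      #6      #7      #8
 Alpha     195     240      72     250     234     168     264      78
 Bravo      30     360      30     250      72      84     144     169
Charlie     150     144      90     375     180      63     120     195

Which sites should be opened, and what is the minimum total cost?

For any fixed open set, each delivery zone goes to its cheapest open site; total = fixed + service.
{Bravo, Charlie}: #1→Bravo 30, #2→Charlie 144, #3→Bravo 30, #4→Bravo 250, #5→Bravo 72, #6→Charlie 63, #7→Charlie 120, #8→Bravo 169. Service 878; fixed 518; total 1396.
{Bravo}: #1→Bravo 30, #2→Bravo 360, #3→Bravo 30, #4→Bravo 250, #5→Bravo 72, #6→Bravo 84, #7→Bravo 144, #8→Bravo 169. Service 1139; fixed 335; total 1474.
{Charlie}: service 1317 + fixed 183 = 1500
{Alpha, Bravo, Charlie}: #1→Bravo 30, #2→Charlie 144, #3→Bravo 30, #4→Alpha 250, #5→Bravo 72, #6→Charlie 63, #7→Charlie 120, #8→Alpha 78. Service 787; fixed 903; total 1690.
No other subset beats 1396.

Open Bravo and Charlie; minimum total cost 1396.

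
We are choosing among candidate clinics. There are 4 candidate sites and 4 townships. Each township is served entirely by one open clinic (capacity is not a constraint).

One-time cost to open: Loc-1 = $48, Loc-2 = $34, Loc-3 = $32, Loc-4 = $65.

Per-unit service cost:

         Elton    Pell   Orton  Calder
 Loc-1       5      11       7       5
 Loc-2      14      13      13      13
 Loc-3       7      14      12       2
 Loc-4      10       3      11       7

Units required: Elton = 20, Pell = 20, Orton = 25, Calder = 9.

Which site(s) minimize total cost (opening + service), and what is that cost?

For any fixed open set, each township goes to its cheapest open site; total = fixed + service.
{Loc-1, Loc-4}: Elton→Loc-1 5·20=100, Pell→Loc-4 3·20=60, Orton→Loc-1 7·25=175, Calder→Loc-1 5·9=45. Service 380; fixed 113; total 493.
{Loc-1, Loc-3, Loc-4}: service 353 + fixed 145 = 498
{Loc-1, Loc-2, Loc-4}: Elton→Loc-1 5·20=100, Pell→Loc-4 3·20=60, Orton→Loc-1 7·25=175, Calder→Loc-1 5·9=45. Service 380; fixed 147; total 527.
{Loc-1, Loc-2, Loc-3, Loc-4}: Elton→Loc-1 5·20=100, Pell→Loc-4 3·20=60, Orton→Loc-1 7·25=175, Calder→Loc-3 2·9=18. Service 353; fixed 179; total 532.
(All 15 nonempty subsets were checked; Loc-1 and Loc-4 is lowest.)

Open Loc-1 and Loc-4; minimum total cost 493.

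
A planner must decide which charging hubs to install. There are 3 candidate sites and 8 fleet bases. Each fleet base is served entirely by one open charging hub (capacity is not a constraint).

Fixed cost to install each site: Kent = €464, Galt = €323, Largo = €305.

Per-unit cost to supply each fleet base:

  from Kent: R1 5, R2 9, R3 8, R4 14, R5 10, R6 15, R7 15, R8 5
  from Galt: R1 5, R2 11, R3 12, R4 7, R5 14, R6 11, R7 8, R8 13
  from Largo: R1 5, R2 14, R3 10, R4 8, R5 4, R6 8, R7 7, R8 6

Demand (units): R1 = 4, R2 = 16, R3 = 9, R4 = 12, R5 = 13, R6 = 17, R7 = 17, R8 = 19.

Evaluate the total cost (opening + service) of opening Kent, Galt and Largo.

Each fleet base is assigned to its cheapest site among the open ones.
{Kent, Galt, Largo}: R1→Kent 5·4=20, R2→Kent 9·16=144, R3→Kent 8·9=72, R4→Galt 7·12=84, R5→Largo 4·13=52, R6→Largo 8·17=136, R7→Largo 7·17=119, R8→Kent 5·19=95. Service 722; fixed 1092; total 1814.

Total cost: 1814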